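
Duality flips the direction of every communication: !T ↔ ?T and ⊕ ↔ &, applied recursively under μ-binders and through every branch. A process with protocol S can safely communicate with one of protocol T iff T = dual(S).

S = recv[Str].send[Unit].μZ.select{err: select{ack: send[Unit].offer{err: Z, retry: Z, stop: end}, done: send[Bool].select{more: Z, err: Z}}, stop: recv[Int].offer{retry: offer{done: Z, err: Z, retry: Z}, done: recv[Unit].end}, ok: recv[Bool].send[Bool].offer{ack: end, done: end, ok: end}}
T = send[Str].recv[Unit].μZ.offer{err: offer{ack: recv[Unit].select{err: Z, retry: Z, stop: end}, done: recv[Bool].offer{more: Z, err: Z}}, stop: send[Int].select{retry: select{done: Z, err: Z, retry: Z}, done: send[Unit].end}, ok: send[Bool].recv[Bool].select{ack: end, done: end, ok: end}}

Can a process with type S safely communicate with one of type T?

recv[Str] ‖ send[Str]  ✓
  send[Unit] ‖ recv[Unit]  ✓
    μZ ‖ μZ  ✓ (rec unchanged)
      select{err,stop,ok} ‖ offer{err,stop,ok}  ✓ labels match
        [err]
          select{ack,done} ‖ offer{ack,done}  ✓ labels match
            [ack]
              send[Unit] ‖ recv[Unit]  ✓
                offer{err,retry,stop} ‖ select{err,retry,stop}  ✓ labels match
                  [err]
                    Z ‖ Z  ✓
                  [retry]
                    Z ‖ Z  ✓
                  [stop]
                    end ‖ end  ✓
            [done]
              send[Bool] ‖ recv[Bool]  ✓
                select{more,err} ‖ offer{more,err}  ✓ labels match
                  [more]
                    Z ‖ Z  ✓
                  [err]
                    Z ‖ Z  ✓
        [stop]
          recv[Int] ‖ send[Int]  ✓
            offer{retry,done} ‖ select{retry,done}  ✓ labels match
              [retry]
                offer{done,err,retry} ‖ select{done,err,retry}  ✓ labels match
                  [done]
                    Z ‖ Z  ✓
                  [err]
                    Z ‖ Z  ✓
                  [retry]
                    Z ‖ Z  ✓
              [done]
                recv[Unit] ‖ send[Unit]  ✓
                  end ‖ end  ✓
        [ok]
          recv[Bool] ‖ send[Bool]  ✓
            send[Bool] ‖ recv[Bool]  ✓
              offer{ack,done,ok} ‖ select{ack,done,ok}  ✓ labels match
                [ack]
                  end ‖ end  ✓
                [done]
                  end ‖ end  ✓
                [ok]
                  end ‖ end  ✓

YES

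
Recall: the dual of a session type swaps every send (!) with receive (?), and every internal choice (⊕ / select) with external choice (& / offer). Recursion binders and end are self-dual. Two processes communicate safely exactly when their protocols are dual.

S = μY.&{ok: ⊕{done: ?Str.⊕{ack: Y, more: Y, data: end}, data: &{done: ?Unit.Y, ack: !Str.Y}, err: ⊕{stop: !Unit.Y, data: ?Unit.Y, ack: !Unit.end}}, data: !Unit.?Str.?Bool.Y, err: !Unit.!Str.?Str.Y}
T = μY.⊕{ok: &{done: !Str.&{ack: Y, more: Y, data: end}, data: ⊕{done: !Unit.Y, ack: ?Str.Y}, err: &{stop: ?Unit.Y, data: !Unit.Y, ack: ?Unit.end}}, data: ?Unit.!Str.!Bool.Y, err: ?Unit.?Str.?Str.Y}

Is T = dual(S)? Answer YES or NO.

NO

μY | μY  ✓ (rec unchanged)
  &{ok,data,err} | ⊕{ok,data,err}  ✓ same labels
    [ok]
      ⊕{done,data,err} | &{done,data,err}  ✓ same labels
        [done]
          ?Str | !Str  ✓
            ⊕{ack,more,data} | &{ack,more,data}  ✓ same labels
              [ack]
                Y | Y  ✓
              [more]
                Y | Y  ✓
              [data]
                end | end  ✓
        [data]
          &{done,ack} | ⊕{done,ack}  ✓ same labels
            [done]
              ?Unit | !Unit  ✓
                Y | Y  ✓
            [ack]
              !Str | ?Str  ✓
                Y | Y  ✓
        [err]
          ⊕{stop,data,ack} | &{stop,data,ack}  ✓ same labels
            [stop]
              !Unit | ?Unit  ✓
                Y | Y  ✓
            [data]
              ?Unit | !Unit  ✓
                Y | Y  ✓
            [ack]
              !Unit | ?Unit  ✓
                end | end  ✓
    [data]
      !Unit | ?Unit  ✓
        ?Str | !Str  ✓
          ?Bool | !Bool  ✓
            Y | Y  ✓
    [err]
      !Unit | ?Unit  ✓
        !Str | ?Str  ✓
          ?Str | ?Str  ✗ same direction on both sides — not dual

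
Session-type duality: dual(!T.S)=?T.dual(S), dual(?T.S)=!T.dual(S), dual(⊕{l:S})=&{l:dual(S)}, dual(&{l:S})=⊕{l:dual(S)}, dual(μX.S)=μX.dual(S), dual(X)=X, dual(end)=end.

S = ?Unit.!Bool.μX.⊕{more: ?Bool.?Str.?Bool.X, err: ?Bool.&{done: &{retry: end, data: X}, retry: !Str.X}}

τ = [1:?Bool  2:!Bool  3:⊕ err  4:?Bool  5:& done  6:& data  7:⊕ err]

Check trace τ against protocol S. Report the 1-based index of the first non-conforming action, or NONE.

[1] got ?Bool, protocol expects ?Unit  ✗

1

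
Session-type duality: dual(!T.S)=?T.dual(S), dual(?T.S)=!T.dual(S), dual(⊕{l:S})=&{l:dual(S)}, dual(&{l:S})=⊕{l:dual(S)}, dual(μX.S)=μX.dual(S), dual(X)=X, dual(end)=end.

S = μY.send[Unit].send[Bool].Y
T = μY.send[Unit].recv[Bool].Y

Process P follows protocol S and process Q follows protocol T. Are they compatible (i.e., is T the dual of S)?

NO

μY vs μY  ✓ (μ self-dual)
  send[Unit] vs send[Unit]  ✗ same direction on both sides — not dual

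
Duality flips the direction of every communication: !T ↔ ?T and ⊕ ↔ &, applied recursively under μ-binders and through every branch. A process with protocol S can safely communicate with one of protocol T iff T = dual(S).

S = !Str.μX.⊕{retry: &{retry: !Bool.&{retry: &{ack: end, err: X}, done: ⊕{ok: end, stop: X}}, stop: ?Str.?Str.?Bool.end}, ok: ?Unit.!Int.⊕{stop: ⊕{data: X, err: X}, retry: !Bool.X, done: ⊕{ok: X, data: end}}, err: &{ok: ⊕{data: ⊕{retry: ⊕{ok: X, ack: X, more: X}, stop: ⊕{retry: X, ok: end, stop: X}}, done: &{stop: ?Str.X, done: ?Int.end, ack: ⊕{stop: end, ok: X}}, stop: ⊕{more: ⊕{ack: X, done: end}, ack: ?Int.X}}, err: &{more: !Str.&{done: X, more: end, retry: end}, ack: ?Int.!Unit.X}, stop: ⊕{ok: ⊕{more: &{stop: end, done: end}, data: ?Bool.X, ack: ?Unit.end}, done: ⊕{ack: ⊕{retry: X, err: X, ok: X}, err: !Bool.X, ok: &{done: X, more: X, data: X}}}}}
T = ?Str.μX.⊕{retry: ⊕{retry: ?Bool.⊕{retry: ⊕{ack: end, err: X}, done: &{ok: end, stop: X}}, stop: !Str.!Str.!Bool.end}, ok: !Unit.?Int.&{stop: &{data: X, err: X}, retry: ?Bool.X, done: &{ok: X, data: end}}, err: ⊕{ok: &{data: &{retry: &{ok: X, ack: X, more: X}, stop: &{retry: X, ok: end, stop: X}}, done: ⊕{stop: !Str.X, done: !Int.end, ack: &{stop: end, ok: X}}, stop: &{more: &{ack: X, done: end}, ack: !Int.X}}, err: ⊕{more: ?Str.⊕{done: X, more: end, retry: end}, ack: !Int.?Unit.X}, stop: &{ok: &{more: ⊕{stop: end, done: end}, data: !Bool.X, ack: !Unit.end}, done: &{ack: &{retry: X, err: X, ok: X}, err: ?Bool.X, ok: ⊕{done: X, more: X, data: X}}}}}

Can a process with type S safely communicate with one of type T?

NO

!Str ‖ ?Str  ✓
  μX ‖ μX  ✓ (rec unchanged)
    ⊕{retry,ok,err} ‖ ⊕{retry,ok,err}  ✗ choice polarity not flipped — not dual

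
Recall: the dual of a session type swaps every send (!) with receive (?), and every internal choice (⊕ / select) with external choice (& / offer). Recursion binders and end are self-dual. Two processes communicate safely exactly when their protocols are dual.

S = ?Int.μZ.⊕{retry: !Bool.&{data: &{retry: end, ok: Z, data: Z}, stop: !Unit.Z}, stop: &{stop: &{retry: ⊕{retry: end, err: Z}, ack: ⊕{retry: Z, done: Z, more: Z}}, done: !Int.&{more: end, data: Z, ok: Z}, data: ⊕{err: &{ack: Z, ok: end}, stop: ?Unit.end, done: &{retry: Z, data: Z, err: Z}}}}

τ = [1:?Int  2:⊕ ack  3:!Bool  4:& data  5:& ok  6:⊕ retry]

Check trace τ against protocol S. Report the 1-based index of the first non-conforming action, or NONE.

step 1: ?Int  ok  residual = μZ.…
step 2: got ⊕ ack, protocol expects ⊕ retry or ⊕ stop  ✗

2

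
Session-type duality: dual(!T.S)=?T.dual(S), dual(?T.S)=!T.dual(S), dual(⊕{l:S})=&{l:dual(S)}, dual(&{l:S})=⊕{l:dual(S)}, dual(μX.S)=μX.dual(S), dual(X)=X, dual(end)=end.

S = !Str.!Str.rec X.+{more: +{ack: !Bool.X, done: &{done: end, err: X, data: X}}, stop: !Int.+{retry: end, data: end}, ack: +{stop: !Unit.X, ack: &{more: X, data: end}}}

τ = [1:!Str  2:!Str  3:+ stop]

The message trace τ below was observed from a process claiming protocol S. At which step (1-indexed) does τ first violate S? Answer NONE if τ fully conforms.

@1 !Str  ok  residual = !Str.rec X.…
@2 !Str  ok  residual = rec X.…
@3 + stop  ok  residual = !Int.+{retry: end, data: end}
τ conforms to S (length 3)

NONE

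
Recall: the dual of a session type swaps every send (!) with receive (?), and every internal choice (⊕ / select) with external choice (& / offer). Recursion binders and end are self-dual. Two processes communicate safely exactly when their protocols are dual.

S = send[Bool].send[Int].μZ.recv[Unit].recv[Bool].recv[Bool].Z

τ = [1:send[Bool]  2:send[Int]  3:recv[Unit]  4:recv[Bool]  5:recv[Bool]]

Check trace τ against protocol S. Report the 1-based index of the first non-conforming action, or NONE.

@1 send[Bool]  ok  cont: send[Int].μZ.…
@2 send[Int]  ok  cont: μZ.…
@3 recv[Unit]  ok  cont: recv[Bool].recv[Bool].μZ.…
@4 recv[Bool]  ok  cont: recv[Bool].μZ.…
@5 recv[Bool]  ok  cont: μZ.…
τ conforms to S (length 5)

NONE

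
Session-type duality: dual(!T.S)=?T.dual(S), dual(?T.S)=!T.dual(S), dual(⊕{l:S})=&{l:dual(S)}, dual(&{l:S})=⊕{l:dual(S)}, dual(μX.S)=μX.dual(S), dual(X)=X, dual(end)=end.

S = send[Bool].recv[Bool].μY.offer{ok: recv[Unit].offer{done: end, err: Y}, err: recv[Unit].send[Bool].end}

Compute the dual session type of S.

recv[Bool].send[Bool].μY.select{ok: send[Unit].select{done: end, err: Y}, err: send[Unit].recv[Bool].end}

send[Bool] ↦ recv[Bool]
  recv[Bool] ↦ send[Bool]
    μY ↦ μY  (rec unchanged)
      offer{ok,err} ↦ select{ok,err}  (external→internal)
        • ok:
          recv[Unit] ↦ send[Unit]
            offer{done,err} ↦ select{done,err}  (external→internal)
              • done:
                end ↦ end
              • err:
                Y ↦ Y
        • err:
          recv[Unit] ↦ send[Unit]
            send[Bool] ↦ recv[Bool]
              end ↦ end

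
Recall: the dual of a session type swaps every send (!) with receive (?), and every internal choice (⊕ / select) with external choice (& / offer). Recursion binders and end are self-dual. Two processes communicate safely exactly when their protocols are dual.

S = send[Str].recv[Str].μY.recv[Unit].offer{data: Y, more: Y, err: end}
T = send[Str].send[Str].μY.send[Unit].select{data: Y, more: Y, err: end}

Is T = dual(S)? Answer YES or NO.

NO

send[Str] ‖ send[Str]  ✗ same direction on both sides — not dual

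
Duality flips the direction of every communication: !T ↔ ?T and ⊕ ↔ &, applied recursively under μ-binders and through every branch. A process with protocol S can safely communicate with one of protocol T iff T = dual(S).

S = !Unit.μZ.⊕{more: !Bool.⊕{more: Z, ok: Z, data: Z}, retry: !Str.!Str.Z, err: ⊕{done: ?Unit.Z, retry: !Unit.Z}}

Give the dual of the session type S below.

!Unit → ?Unit
  μZ → μZ  (μ self-dual)
    ⊕{more,retry,err} → &{more,retry,err}  (⊕→&)
      [more]
        !Bool → ?Bool
          ⊕{more,ok,data} → &{more,ok,data}  (⊕→&)
            [more]
              Z self-dual
            [ok]
              Z self-dual
            [data]
              Z self-dual
      [retry]
        !Str → ?Str
          !Str → ?Str
            Z self-dual
      [err]
        ⊕{done,retry} → &{done,retry}  (⊕→&)
          [done]
            ?Unit → !Unit
              Z self-dual
          [retry]
            !Unit → ?Unit
              Z self-dual

?Unit.μZ.&{more: ?Bool.&{more: Z, ok: Z, data: Z}, retry: ?Str.?Str.Z, err: &{done: !Unit.Z, retry: ?Unit.Z}}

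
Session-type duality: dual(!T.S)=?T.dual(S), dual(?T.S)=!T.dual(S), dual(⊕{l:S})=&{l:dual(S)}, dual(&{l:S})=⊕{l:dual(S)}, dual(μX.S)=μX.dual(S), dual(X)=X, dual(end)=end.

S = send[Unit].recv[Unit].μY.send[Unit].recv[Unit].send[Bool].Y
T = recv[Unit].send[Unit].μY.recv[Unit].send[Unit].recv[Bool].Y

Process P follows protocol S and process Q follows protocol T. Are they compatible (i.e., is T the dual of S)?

YES

send[Unit] vs recv[Unit]  match
  recv[Unit] vs send[Unit]  match
    μY vs μY  match (rec unchanged)
      send[Unit] vs recv[Unit]  match
        recv[Unit] vs send[Unit]  match
          send[Bool] vs recv[Bool]  match
            Y vs Y  match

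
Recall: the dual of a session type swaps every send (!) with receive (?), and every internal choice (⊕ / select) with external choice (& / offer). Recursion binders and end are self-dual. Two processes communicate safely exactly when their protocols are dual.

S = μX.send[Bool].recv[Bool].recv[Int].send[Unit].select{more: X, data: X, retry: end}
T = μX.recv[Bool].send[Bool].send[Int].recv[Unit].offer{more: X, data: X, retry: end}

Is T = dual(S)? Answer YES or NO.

μX vs μX  ✓ (μ self-dual)
  send[Bool] vs recv[Bool]  ✓
    recv[Bool] vs send[Bool]  ✓
      recv[Int] vs send[Int]  ✓
        send[Unit] vs recv[Unit]  ✓
          select{more,data,retry} vs offer{more,data,retry}  ✓ label sets agree
            • more:
              X vs X  ✓
            • data:
              X vs X  ✓
            • retry:
              end vs end  ✓

YES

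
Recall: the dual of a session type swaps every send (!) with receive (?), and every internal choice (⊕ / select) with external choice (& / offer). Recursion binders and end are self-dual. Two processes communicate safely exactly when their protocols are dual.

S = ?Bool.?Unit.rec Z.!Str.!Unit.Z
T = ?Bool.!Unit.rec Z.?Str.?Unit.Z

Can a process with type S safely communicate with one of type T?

NO

?Bool ‖ ?Bool  ✗ same direction on both sides — not dual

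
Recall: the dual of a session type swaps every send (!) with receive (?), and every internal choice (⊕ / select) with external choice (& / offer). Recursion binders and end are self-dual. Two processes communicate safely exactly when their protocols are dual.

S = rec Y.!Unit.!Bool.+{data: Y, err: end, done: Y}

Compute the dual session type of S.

rec Y.?Unit.?Bool.&{data: Y, err: end, done: Y}

rec Y ↦ rec Y  (rec unchanged)
  !Unit ↦ ?Unit
    !Bool ↦ ?Bool
      +{data,err,done} ↦ &{data,err,done}  (⊕→&)
        [data]
          dual(Y) = Y
        [err]
          dual(end) = end
        [done]
          dual(Y) = Y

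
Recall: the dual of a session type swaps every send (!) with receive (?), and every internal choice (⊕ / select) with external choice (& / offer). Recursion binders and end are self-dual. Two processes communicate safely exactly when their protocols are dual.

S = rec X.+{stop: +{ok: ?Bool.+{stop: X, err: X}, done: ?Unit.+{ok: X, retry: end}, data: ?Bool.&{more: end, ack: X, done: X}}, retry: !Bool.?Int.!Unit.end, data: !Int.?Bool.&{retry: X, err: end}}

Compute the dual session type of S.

rec X.&{stop: &{ok: !Bool.&{stop: X, err: X}, done: !Unit.&{ok: X, retry: end}, data: !Bool.+{more: end, ack: X, done: X}}, retry: ?Bool.!Int.?Unit.end, data: ?Int.!Bool.+{retry: X, err: end}}

rec X → rec X  (rec unchanged)
  +{stop,retry,data} → &{stop,retry,data}  (⊕→&)
    case stop:
      +{ok,done,data} → &{ok,done,data}  (⊕→&)
        case ok:
          ?Bool → !Bool
            +{stop,err} → &{stop,err}  (⊕→&)
              case stop:
                dual(X) = X
              case err:
                dual(X) = X
        case done:
          ?Unit → !Unit
            +{ok,retry} → &{ok,retry}  (⊕→&)
              case ok:
                dual(X) = X
              case retry:
                dual(end) = end
        case data:
          ?Bool → !Bool
            &{more,ack,done} → +{more,ack,done}  (offer→select)
              case more:
                dual(end) = end
              case ack:
                dual(X) = X
              case done:
                dual(X) = X
    case retry:
      !Bool → ?Bool
        ?Int → !Int
          !Unit → ?Unit
            dual(end) = end
    case data:
      !Int → ?Int
        ?Bool → !Bool
          &{retry,err} → +{retry,err}  (offer→select)
            case retry:
              dual(X) = X
            case err:
              dual(end) = end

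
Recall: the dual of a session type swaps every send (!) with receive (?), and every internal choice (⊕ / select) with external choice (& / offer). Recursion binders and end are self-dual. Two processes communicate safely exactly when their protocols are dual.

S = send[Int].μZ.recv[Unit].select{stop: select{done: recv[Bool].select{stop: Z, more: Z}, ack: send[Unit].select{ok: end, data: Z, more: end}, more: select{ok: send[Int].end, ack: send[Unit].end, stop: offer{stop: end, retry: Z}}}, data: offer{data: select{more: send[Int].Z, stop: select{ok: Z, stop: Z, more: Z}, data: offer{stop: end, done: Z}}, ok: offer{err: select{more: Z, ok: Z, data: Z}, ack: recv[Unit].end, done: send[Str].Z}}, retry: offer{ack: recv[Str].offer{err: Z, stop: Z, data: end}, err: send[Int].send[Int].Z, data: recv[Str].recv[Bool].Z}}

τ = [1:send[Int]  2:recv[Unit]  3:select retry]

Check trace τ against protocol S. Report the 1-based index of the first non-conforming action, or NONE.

[1] send[Int]  match  residual = μZ.…
[2] recv[Unit]  match  residual = select{stop: select{done: recv[Bool].select{stop: μZ.…, more: μZ.…}, ack: send[Unit].select{ok: end, data: μZ.…, more: end}, more: select{ok: send[Int].end, ack: send[Unit].end, stop: offer{stop: end, retry: μZ.…}}}, data: offer{data: select{more: send[Int].μZ.…, stop: select{ok: μZ.…, stop: μZ.…, more: μZ.…}, data: offer{stop: end, done: μZ.…}}, ok: offer{err: select{more: μZ.…, ok: μZ.…, data: μZ.…}, ack: recv[Unit].end, done: send[Str].μZ.…}}, retry: offer{ack: recv[Str].offer{err: μZ.…, stop: μZ.…, data: end}, err: send[Int].send[Int].μZ.…, data: recv[Str].recv[Bool].μZ.…}}
[3] select retry  match  residual = offer{ack: recv[Str].offer{err: μZ.…, stop: μZ.…, data: end}, err: send[Int].send[Int].μZ.…, data: recv[Str].recv[Bool].μZ.…}
all 3 steps conform

NONE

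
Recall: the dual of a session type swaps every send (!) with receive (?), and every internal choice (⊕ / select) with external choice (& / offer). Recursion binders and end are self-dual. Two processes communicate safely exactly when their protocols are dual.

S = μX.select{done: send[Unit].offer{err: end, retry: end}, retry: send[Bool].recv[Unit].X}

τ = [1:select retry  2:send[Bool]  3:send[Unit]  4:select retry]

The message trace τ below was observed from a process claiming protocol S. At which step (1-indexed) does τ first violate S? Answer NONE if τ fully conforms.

step 1: select retry  ✓  now at send[Bool].recv[Unit].μX.…
step 2: send[Bool]  ✓  now at recv[Unit].μX.…
step 3: got send[Unit], protocol expects recv[Unit]  ✗

3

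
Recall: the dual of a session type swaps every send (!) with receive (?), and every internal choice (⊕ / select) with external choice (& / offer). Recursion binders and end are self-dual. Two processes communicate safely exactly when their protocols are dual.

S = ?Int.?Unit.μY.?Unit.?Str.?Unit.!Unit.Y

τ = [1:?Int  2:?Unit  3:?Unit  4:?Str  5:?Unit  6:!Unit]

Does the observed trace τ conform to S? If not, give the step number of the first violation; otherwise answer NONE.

step 1: ?Int  match  cont: ?Unit.μY.…
step 2: ?Unit  match  cont: μY.…
step 3: ?Unit  match  cont: ?Str.?Unit.!Unit.μY.…
step 4: ?Str  match  cont: ?Unit.!Unit.μY.…
step 5: ?Unit  match  cont: !Unit.μY.…
step 6: !Unit  match  cont: μY.…
τ conforms to S (length 6)

NONE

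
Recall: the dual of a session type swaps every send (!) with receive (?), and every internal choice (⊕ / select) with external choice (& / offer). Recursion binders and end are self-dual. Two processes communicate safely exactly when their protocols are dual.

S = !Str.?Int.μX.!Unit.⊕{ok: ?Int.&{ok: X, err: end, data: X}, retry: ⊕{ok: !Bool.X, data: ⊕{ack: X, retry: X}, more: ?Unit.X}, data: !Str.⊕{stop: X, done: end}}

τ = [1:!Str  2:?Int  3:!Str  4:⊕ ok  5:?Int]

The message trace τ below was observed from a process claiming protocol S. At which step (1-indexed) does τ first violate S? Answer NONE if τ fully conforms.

step 1: !Str  ok  residual = ?Int.μX.…
step 2: ?Int  ok  residual = μX.…
step 3: got !Str, protocol expects !Unit  ✗

3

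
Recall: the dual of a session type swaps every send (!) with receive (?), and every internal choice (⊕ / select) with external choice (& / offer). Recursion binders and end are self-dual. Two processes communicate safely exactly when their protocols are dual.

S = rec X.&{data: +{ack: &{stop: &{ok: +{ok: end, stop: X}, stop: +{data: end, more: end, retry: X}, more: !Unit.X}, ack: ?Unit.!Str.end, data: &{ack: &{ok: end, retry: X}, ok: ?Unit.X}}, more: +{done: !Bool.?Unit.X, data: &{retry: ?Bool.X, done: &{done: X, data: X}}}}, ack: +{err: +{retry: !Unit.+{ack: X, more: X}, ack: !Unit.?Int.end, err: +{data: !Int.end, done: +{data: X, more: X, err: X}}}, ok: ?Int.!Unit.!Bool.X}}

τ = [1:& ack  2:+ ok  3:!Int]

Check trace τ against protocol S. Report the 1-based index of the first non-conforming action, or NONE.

@1 & ack  match  cont: +{err: +{retry: !Unit.+{ack: rec X.…, more: rec X.…}, ack: !Unit.?Int.end, err: +{data: !Int.end, done: +{data: rec X.…, more: rec X.…, err: rec X.…}}}, ok: ?Int.!Unit.!Bool.rec X.…}
@2 + ok  match  cont: ?Int.!Unit.!Bool.rec X.…
@3 got !Int, protocol expects ?Int  ✗

3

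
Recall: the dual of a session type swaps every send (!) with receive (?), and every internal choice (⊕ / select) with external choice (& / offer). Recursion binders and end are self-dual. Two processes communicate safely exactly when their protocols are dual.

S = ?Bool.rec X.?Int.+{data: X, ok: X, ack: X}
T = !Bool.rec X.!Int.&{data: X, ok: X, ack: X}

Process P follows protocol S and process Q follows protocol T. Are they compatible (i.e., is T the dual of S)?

?Bool ‖ !Bool  match
  rec X ‖ rec X  match (rec unchanged)
    ?Int ‖ !Int  match
      +{data,ok,ack} ‖ &{data,ok,ack}  match same labels
        • data:
          X ‖ X  match
        • ok:
          X ‖ X  match
        • ack:
          X ‖ X  match

YES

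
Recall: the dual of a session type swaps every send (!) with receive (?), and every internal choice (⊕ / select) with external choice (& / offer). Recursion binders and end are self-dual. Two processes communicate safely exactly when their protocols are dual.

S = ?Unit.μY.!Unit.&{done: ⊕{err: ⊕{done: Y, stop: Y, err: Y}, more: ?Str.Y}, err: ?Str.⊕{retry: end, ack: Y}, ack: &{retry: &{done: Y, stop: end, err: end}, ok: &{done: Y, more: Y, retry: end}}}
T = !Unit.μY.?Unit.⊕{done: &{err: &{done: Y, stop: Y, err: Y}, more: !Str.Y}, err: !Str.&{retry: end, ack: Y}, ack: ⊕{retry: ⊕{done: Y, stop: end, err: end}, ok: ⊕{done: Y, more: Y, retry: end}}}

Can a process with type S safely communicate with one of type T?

?Unit | !Unit  match
  μY | μY  match (binder kept)
    !Unit | ?Unit  match
      &{done,err,ack} | ⊕{done,err,ack}  match same labels
        case done:
          ⊕{err,more} | &{err,more}  match same labels
            case err:
              ⊕{done,stop,err} | &{done,stop,err}  match same labels
                case done:
                  Y | Y  match
                case stop:
                  Y | Y  match
                case err:
                  Y | Y  match
            case more:
              ?Str | !Str  match
                Y | Y  match
        case err:
          ?Str | !Str  match
            ⊕{retry,ack} | &{retry,ack}  match same labels
              case retry:
                end | end  match
              case ack:
                Y | Y  match
        case ack:
          &{retry,ok} | ⊕{retry,ok}  match same labels
            case retry:
              &{done,stop,err} | ⊕{done,stop,err}  match same labels
                case done:
                  Y | Y  match
                case stop:
                  end | end  match
                case err:
                  end | end  match
            case ok:
              &{done,more,retry} | ⊕{done,more,retry}  match same labels
                case done:
                  Y | Y  match
                case more:
                  Y | Y  match
                case retry:
                  end | end  match

YES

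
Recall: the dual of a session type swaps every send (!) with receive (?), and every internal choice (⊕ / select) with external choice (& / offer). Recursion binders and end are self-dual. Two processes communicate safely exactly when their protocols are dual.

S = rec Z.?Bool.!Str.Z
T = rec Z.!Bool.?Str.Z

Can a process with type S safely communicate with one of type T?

YES

rec Z | rec Z  ok (rec unchanged)
  ?Bool | !Bool  ok
    !Str | ?Str  ok
      Z | Z  ok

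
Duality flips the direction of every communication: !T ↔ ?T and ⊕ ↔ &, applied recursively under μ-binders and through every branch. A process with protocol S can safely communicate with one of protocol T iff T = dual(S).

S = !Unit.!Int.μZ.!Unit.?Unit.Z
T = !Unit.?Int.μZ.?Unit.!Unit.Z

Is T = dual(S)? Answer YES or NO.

NO

!Unit | !Unit  ✗ same direction on both sides — not dual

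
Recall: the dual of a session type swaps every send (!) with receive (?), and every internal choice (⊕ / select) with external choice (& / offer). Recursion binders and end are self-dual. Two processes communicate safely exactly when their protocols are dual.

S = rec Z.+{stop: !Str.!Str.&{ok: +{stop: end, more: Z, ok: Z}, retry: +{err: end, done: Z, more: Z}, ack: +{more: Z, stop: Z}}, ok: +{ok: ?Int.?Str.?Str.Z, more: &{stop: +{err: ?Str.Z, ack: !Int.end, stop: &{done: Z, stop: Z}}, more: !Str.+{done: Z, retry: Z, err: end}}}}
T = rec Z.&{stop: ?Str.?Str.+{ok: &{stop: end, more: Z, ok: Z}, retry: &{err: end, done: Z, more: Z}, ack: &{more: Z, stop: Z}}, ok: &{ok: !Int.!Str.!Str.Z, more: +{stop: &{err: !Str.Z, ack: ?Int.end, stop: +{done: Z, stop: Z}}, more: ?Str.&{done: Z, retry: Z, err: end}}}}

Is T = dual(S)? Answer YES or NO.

rec Z ‖ rec Z  match (μ self-dual)
  +{stop,ok} ‖ &{stop,ok}  match label sets agree
    [stop]
      !Str ‖ ?Str  match
        !Str ‖ ?Str  match
          &{ok,retry,ack} ‖ +{ok,retry,ack}  match label sets agree
            [ok]
              +{stop,more,ok} ‖ &{stop,more,ok}  match label sets agree
                [stop]
                  end ‖ end  match
                [more]
                  Z ‖ Z  match
                [ok]
                  Z ‖ Z  match
            [retry]
              +{err,done,more} ‖ &{err,done,more}  match label sets agree
                [err]
                  end ‖ end  match
                [done]
                  Z ‖ Z  match
                [more]
                  Z ‖ Z  match
            [ack]
              +{more,stop} ‖ &{more,stop}  match label sets agree
                [more]
                  Z ‖ Z  match
                [stop]
                  Z ‖ Z  match
    [ok]
      +{ok,more} ‖ &{ok,more}  match label sets agree
        [ok]
          ?Int ‖ !Int  match
            ?Str ‖ !Str  match
              ?Str ‖ !Str  match
                Z ‖ Z  match
        [more]
          &{stop,more} ‖ +{stop,more}  match label sets agree
            [stop]
              +{err,ack,stop} ‖ &{err,ack,stop}  match label sets agree
                [err]
                  ?Str ‖ !Str  match
                    Z ‖ Z  match
                [ack]
                  !Int ‖ ?Int  match
                    end ‖ end  match
                [stop]
                  &{done,stop} ‖ +{done,stop}  match label sets agree
                    [done]
                      Z ‖ Z  match
                    [stop]
                      Z ‖ Z  match
            [more]
              !Str ‖ ?Str  match
                +{done,retry,err} ‖ &{done,retry,err}  match label sets agree
                  [done]
                    Z ‖ Z  match
                  [retry]
                    Z ‖ Z  match
                  [err]
                    end ‖ end  match

YES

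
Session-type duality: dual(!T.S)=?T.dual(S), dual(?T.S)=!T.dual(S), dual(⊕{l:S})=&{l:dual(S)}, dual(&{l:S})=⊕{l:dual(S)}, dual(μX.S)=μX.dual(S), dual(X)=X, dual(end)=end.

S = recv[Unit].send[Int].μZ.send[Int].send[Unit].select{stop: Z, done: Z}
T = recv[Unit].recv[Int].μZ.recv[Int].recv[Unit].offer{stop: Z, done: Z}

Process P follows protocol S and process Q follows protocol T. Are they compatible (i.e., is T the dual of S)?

NO

recv[Unit] ‖ recv[Unit]  ✗ same direction on both sides — not dual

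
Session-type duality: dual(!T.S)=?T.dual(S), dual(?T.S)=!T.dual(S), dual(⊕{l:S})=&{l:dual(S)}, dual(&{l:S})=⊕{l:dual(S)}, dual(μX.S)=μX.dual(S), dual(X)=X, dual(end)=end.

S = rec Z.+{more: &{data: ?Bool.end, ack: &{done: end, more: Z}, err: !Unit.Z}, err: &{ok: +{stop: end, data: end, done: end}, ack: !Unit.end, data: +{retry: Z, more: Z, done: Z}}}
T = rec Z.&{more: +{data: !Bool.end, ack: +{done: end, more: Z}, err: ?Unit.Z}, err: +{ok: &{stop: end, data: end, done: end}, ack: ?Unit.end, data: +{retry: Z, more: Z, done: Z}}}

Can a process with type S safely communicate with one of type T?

NO

rec Z vs rec Z  ok (μ self-dual)
  +{more,err} vs &{more,err}  ok label sets agree
    case more:
      &{data,ack,err} vs +{data,ack,err}  ok label sets agree
        case data:
          ?Bool vs !Bool  ok
            end vs end  ok
        case ack:
          &{done,more} vs +{done,more}  ok label sets agree
            case done:
              end vs end  ok
            case more:
              Z vs Z  ok
        case err:
          !Unit vs ?Unit  ok
            Z vs Z  ok
    case err:
      &{ok,ack,data} vs +{ok,ack,data}  ok label sets agree
        case ok:
          +{stop,data,done} vs &{stop,data,done}  ok label sets agree
            case stop:
              end vs end  ok
            case data:
              end vs end  ok
            case done:
              end vs end  ok
        case ack:
          !Unit vs ?Unit  ok
            end vs end  ok
        case data:
          +{retry,more,done} vs +{retry,more,done}  ✗ choice polarity not flipped — not dual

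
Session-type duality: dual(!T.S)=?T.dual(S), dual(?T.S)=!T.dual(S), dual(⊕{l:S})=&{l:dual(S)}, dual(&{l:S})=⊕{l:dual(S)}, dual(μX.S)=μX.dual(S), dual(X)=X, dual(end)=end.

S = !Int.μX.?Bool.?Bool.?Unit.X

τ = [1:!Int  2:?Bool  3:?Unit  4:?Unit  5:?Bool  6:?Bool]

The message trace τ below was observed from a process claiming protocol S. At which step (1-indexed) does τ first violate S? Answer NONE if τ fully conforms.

3

[1] !Int  ok  residual = μX.…
[2] ?Bool  ok  residual = ?Bool.?Unit.μX.…
[3] got ?Unit, protocol expects ?Bool  ✗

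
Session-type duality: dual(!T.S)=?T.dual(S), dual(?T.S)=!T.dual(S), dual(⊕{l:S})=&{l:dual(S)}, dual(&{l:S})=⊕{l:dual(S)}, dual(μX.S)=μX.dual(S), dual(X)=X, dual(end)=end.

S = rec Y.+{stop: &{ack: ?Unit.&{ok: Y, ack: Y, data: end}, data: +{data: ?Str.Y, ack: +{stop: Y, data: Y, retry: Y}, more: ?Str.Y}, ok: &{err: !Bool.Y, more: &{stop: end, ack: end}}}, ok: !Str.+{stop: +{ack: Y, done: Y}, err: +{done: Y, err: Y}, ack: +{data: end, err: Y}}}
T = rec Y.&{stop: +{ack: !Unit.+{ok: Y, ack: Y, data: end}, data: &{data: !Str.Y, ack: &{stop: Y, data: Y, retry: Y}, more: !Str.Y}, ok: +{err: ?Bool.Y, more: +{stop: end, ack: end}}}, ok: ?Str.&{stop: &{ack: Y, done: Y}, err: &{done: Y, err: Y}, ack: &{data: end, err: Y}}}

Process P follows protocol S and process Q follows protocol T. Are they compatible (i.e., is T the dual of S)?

rec Y | rec Y  ✓ (μ self-dual)
  +{stop,ok} | &{stop,ok}  ✓ labels match
    case stop:
      &{ack,data,ok} | +{ack,data,ok}  ✓ labels match
        case ack:
          ?Unit | !Unit  ✓
            &{ok,ack,data} | +{ok,ack,data}  ✓ labels match
              case ok:
                Y | Y  ✓
              case ack:
                Y | Y  ✓
              case data:
                end | end  ✓
        case data:
          +{data,ack,more} | &{data,ack,more}  ✓ labels match
            case data:
              ?Str | !Str  ✓
                Y | Y  ✓
            case ack:
              +{stop,data,retry} | &{stop,data,retry}  ✓ labels match
                case stop:
                  Y | Y  ✓
                case data:
                  Y | Y  ✓
                case retry:
                  Y | Y  ✓
            case more:
              ?Str | !Str  ✓
                Y | Y  ✓
        case ok:
          &{err,more} | +{err,more}  ✓ labels match
            case err:
              !Bool | ?Bool  ✓
                Y | Y  ✓
            case more:
              &{stop,ack} | +{stop,ack}  ✓ labels match
                case stop:
                  end | end  ✓
                case ack:
                  end | end  ✓
    case ok:
      !Str | ?Str  ✓
        +{stop,err,ack} | &{stop,err,ack}  ✓ labels match
          case stop:
            +{ack,done} | &{ack,done}  ✓ labels match
              case ack:
                Y | Y  ✓
              case done:
                Y | Y  ✓
          case err:
            +{done,err} | &{done,err}  ✓ labels match
              case done:
                Y | Y  ✓
              case err:
                Y | Y  ✓
          case ack:
            +{data,err} | &{data,err}  ✓ labels match
              case data:
                end | end  ✓
              case err:
                Y | Y  ✓

YES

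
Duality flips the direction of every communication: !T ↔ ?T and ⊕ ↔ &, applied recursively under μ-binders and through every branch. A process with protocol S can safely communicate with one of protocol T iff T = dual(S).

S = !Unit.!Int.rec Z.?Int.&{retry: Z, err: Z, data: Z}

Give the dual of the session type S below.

?Unit.?Int.rec Z.!Int.+{retry: Z, err: Z, data: Z}

!Unit = ?Unit
  !Int = ?Int
    rec Z = rec Z  (binder kept)
      ?Int = !Int
        &{retry,err,data} = +{retry,err,data}  (&→⊕)
          case retry:
            Z self-dual
          case err:
            Z self-dual
          case data:
            Z self-dual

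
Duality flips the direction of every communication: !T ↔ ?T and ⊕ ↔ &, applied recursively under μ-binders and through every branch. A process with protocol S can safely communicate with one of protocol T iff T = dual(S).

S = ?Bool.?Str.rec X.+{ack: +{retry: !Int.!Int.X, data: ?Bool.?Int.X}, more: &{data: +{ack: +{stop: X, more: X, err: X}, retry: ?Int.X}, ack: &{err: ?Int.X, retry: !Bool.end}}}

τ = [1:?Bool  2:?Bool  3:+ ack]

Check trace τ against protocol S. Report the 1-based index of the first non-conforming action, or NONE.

@1 ?Bool  match  now at ?Str.rec X.…
@2 got ?Bool, protocol expects ?Str  ✗

2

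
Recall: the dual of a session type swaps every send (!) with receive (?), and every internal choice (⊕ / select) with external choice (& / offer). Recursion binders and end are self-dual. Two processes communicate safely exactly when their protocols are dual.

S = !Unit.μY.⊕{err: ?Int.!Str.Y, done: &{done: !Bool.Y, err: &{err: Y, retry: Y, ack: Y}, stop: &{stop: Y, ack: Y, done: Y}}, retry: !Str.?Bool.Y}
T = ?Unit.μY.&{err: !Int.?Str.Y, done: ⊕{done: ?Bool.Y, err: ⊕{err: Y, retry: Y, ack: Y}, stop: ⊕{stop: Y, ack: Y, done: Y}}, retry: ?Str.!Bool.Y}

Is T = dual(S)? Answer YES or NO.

!Unit vs ?Unit  ✓
  μY vs μY  ✓ (rec unchanged)
    ⊕{err,done,retry} vs &{err,done,retry}  ✓ label sets agree
      [err]
        ?Int vs !Int  ✓
          !Str vs ?Str  ✓
            Y vs Y  ✓
      [done]
        &{done,err,stop} vs ⊕{done,err,stop}  ✓ label sets agree
          [done]
            !Bool vs ?Bool  ✓
              Y vs Y  ✓
          [err]
            &{err,retry,ack} vs ⊕{err,retry,ack}  ✓ label sets agree
              [err]
                Y vs Y  ✓
              [retry]
                Y vs Y  ✓
              [ack]
                Y vs Y  ✓
          [stop]
            &{stop,ack,done} vs ⊕{stop,ack,done}  ✓ label sets agree
              [stop]
                Y vs Y  ✓
              [ack]
                Y vs Y  ✓
              [done]
                Y vs Y  ✓
      [retry]
        !Str vs ?Str  ✓
          ?Bool vs !Bool  ✓
            Y vs Y  ✓

YES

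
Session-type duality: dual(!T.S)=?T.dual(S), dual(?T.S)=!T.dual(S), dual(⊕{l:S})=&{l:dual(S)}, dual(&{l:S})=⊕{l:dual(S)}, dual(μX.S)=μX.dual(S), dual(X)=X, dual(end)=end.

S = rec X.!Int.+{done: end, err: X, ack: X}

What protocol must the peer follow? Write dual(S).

rec X = rec X  (rec unchanged)
  !Int = ?Int
    +{done,err,ack} = &{done,err,ack}  (⊕→&)
      • done:
        end self-dual
      • err:
        X self-dual
      • ack:
        X self-dual

rec X.?Int.&{done: end, err: X, ack: X}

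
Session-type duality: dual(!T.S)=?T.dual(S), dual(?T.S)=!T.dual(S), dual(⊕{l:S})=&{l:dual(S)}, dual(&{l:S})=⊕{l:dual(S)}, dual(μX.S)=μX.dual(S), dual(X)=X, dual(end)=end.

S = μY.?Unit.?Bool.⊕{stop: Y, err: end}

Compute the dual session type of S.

μY ↦ μY  (rec unchanged)
  ?Unit ↦ !Unit
    ?Bool ↦ !Bool
      ⊕{stop,err} ↦ &{stop,err}  (internal→external)
        • stop:
          dual(Y) = Y
        • err:
          dual(end) = end

μY.!Unit.!Bool.&{stop: Y, err: end}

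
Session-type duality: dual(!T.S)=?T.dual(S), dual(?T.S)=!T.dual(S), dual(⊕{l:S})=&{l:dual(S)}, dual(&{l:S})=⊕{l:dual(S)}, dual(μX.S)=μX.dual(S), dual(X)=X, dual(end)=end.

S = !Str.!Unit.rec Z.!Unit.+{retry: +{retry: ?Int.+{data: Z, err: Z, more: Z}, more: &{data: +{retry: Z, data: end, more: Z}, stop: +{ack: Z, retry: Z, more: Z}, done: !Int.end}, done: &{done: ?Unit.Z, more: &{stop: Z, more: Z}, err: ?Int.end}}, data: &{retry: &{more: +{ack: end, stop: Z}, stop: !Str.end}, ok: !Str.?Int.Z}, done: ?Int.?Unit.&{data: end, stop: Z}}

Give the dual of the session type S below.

!Str = ?Str
  !Unit = ?Unit
    rec Z = rec Z  (rec unchanged)
      !Unit = ?Unit
        +{retry,data,done} = &{retry,data,done}  (⊕→&)
          [retry]
            +{retry,more,done} = &{retry,more,done}  (⊕→&)
              [retry]
                ?Int = !Int
                  +{data,err,more} = &{data,err,more}  (⊕→&)
                    [data]
                      dual(Z) = Z
                    [err]
                      dual(Z) = Z
                    [more]
                      dual(Z) = Z
              [more]
                &{data,stop,done} = +{data,stop,done}  (offer→select)
                  [data]
                    +{retry,data,more} = &{retry,data,more}  (⊕→&)
                      [retry]
                        dual(Z) = Z
                      [data]
                        dual(end) = end
                      [more]
                        dual(Z) = Z
                  [stop]
                    +{ack,retry,more} = &{ack,retry,more}  (⊕→&)
                      [ack]
                        dual(Z) = Z
                      [retry]
                        dual(Z) = Z
                      [more]
                        dual(Z) = Z
                  [done]
                    !Int = ?Int
                      dual(end) = end
              [done]
                &{done,more,err} = +{done,more,err}  (offer→select)
                  [done]
                    ?Unit = !Unit
                      dual(Z) = Z
                  [more]
                    &{stop,more} = +{stop,more}  (offer→select)
                      [stop]
                        dual(Z) = Z
                      [more]
                        dual(Z) = Z
                  [err]
                    ?Int = !Int
                      dual(end) = end
          [data]
            &{retry,ok} = +{retry,ok}  (offer→select)
              [retry]
                &{more,stop} = +{more,stop}  (offer→select)
                  [more]
                    +{ack,stop} = &{ack,stop}  (⊕→&)
                      [ack]
                        dual(end) = end
                      [stop]
                        dual(Z) = Z
                  [stop]
                    !Str = ?Str
                      dual(end) = end
              [ok]
                !Str = ?Str
                  ?Int = !Int
                    dual(Z) = Z
          [done]
            ?Int = !Int
              ?Unit = !Unit
                &{data,stop} = +{data,stop}  (offer→select)
                  [data]
                    dual(end) = end
                  [stop]
                    dual(Z) = Z

?Str.?Unit.rec Z.?Unit.&{retry: &{retry: !Int.&{data: Z, err: Z, more: Z}, more: +{data: &{retry: Z, data: end, more: Z}, stop: &{ack: Z, retry: Z, more: Z}, done: ?Int.end}, done: +{done: !Unit.Z, more: +{stop: Z, more: Z}, err: !Int.end}}, data: +{retry: +{more: &{ack: end, stop: Z}, stop: ?Str.end}, ok: ?Str.!Int.Z}, done: !Int.!Unit.+{data: end, stop: Z}}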